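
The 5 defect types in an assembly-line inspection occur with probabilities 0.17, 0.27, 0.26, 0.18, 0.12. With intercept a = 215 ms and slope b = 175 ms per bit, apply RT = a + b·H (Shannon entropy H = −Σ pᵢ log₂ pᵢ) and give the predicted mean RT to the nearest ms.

611 ms

Entropy contributions −pᵢ log₂ pᵢ: 0.4346, 0.5100, 0.5053, 0.4453, 0.3671; sum H = 2.2623 bits.
RT = a + bH = 215 + 175·2.2623 = 610.90 ms.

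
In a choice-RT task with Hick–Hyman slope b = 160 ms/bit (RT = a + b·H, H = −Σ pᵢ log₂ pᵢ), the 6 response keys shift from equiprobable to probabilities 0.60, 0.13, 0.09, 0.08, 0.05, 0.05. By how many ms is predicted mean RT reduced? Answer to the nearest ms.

116 ms

The RT saving is b·ΔH. Equiprobable H₀ = log₂(6) = 2.5850 bits; with the given probabilities H = 1.8612 bits.
b·(H₀ − H) = 160 × (2.5850 − 1.8612) = 115.81 ms.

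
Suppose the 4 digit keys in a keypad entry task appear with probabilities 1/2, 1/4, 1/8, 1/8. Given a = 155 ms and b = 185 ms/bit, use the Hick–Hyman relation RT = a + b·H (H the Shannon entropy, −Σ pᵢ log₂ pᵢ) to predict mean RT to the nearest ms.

Each term −pᵢ log₂ pᵢ: 0.5·1 + 0.25·2 + 0.125·3 + 0.125·3; summed, H = 1.750 bits.
Mean RT = a + bH = 155 + 185·1.750 = 478.75 ms.

479 ms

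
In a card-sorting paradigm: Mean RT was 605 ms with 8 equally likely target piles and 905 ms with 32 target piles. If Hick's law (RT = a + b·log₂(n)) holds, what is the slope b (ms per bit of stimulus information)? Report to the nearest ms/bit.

The slope on a log₂ axis is (905 − 605) / (5 − 3) = 150 ms/bit.

150 ms/bit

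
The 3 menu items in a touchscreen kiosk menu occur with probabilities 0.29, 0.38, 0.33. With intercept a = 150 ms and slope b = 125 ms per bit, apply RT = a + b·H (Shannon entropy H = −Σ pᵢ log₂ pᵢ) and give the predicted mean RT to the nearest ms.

347 ms

H = 0.29·log₂(1/0.29) + 0.38·log₂(1/0.38) + 0.33·log₂(1/0.33) = 1.5762 bits.
RT = 150 + 125 × 1.5762 = 347.02 ms.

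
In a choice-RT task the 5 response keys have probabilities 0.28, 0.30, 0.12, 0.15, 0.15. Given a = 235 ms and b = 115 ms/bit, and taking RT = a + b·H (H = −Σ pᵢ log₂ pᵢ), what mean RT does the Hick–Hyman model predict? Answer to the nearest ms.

491 ms

Entropy contributions −pᵢ log₂ pᵢ: 0.5142, 0.5211, 0.3671, 0.4105, 0.4105; sum H = 2.2235 bits.
RT = a + bH = 235 + 115·2.2235 = 490.70 ms.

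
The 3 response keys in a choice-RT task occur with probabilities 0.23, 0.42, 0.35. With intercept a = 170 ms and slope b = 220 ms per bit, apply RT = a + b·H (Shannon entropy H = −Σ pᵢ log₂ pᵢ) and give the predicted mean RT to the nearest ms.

510 ms

Entropy contributions −pᵢ log₂ pᵢ: 0.4877, 0.5256, 0.5301; sum H = 1.5434 bits.
RT = a + bH = 170 + 220·1.5434 = 509.55 ms.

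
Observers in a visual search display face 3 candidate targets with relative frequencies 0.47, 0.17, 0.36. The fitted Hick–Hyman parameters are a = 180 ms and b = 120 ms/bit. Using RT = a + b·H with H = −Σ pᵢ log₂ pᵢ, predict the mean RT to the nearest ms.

Entropy contributions −pᵢ log₂ pᵢ: 0.5120, 0.4346, 0.5306; sum H = 1.4772 bits.
RT = a + bH = 180 + 120·1.4772 = 357.26 ms.

357 ms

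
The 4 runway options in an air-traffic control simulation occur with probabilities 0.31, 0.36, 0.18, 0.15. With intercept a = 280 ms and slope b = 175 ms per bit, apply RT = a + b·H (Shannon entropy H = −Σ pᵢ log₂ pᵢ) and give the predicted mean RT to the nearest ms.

614 ms

H = 0.31·log₂(1/0.31) + 0.36·log₂(1/0.36) + 0.18·log₂(1/0.18) + 0.15·log₂(1/0.15) = 1.9103 bits.
RT = 280 + 175 × 1.9103 = 614.30 ms.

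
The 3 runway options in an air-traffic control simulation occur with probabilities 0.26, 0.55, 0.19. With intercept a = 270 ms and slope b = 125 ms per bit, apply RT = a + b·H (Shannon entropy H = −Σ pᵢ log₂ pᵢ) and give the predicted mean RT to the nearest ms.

449 ms

H = 0.26·log₂(1/0.26) + 0.55·log₂(1/0.55) + 0.19·log₂(1/0.19) = 1.4349 bits.
RT = 270 + 125 × 1.4349 = 449.36 ms.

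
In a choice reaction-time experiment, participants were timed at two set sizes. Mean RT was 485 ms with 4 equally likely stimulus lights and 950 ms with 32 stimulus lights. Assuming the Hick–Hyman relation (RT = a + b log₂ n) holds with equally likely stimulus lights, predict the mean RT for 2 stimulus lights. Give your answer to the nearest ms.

Fit slope and intercept:
  b = (950 − 485) / (log₂ 32 − log₂ 4) = 465 / (5 − 2) = 155 ms/bit
  a = 485 − 155 × 2 = 175 ms
Then RT(2) = 175 + 155 × log₂ 2 = 175 + 155 × 1 ≈ 330.000 ms.

330 ms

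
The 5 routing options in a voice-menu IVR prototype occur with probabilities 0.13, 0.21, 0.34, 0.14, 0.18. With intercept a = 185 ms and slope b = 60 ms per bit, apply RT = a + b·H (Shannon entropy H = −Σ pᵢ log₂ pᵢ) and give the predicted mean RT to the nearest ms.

319 ms

Entropy contributions −pᵢ log₂ pᵢ: 0.3826, 0.4728, 0.5292, 0.3971, 0.4453; sum H = 2.2271 bits.
RT = a + bH = 185 + 60·2.2271 = 318.62 ms.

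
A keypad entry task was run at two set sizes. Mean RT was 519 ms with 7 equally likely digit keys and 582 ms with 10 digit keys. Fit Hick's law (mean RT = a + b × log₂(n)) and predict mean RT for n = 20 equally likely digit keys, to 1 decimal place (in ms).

RT is linear in log₂ n, so two points fix the line:
  b = (582 − 519) / (log₂ 10 − log₂ 7) = 63 / (3.3219 − 2.8074) = 122.432 ms/bit
  a = 519 − 122.432 × 2.8074 = 175.291 ms
Then RT(20) = 175.291 + 122.432 × log₂ 20 = 175.291 + 122.432 × 4.3219 ≈ 704.432 ms.

704.4 ms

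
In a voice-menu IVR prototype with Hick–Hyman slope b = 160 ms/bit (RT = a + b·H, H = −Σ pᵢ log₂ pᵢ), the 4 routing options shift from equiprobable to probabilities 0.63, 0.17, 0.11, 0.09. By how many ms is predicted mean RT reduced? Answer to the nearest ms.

77 ms

The RT saving is b·ΔH. Equiprobable H₀ = log₂(4) = 2.0000 bits; with the given probabilities H = 1.5175 bits.
b·(H₀ − H) = 160 × (2.0000 − 1.5175) = 77.20 ms.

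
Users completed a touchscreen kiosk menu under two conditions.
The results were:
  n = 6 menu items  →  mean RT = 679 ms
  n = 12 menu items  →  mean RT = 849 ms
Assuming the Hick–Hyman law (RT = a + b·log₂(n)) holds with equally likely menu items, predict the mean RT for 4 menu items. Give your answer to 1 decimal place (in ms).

579.6 ms

RT is linear in log₂ n, so two points fix the line:
  b = (849 − 679) / (log₂ 12 − log₂ 6) = 170 / (3.5850 − 2.5850) = 170.000 ms/bit
  a = 679 − 170.000 × 2.5850 = 239.556 ms
Then RT(4) = 239.556 + 170.000 × log₂ 4 = 239.556 + 170.000 × 2 ≈ 579.556 ms.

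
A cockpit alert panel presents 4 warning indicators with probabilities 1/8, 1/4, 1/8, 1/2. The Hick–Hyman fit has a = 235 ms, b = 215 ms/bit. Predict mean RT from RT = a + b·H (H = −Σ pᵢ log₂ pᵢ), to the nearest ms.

611 ms

Each term −pᵢ log₂ pᵢ: 0.125·3 + 0.25·2 + 0.125·3 + 0.5·1; summed, H = 1.750 bits.
Mean RT = a + bH = 235 + 215·1.750 = 611.25 ms.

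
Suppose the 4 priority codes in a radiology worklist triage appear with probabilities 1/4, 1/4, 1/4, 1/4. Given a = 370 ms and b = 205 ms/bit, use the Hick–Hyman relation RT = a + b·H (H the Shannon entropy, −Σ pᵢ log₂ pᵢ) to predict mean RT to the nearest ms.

Each term −pᵢ log₂ pᵢ: 0.25·2 + 0.25·2 + 0.25·2 + 0.25·2; summed, H = 2.000 bits.
Mean RT = a + bH = 370 + 205·2.000 = 780.00 ms.

780 ms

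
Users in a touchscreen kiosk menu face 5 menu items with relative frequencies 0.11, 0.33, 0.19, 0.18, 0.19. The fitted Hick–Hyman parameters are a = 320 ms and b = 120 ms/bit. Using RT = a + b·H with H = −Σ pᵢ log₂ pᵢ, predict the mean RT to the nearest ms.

588 ms

Entropy contributions −pᵢ log₂ pᵢ: 0.3503, 0.5278, 0.4552, 0.4453, 0.4552; sum H = 2.2339 bits.
RT = a + bH = 320 + 120·2.2339 = 588.06 ms.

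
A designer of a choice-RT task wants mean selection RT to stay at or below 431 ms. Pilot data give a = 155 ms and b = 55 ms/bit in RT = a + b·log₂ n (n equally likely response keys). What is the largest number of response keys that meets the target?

55·log₂ n ≤ 431 − 155 = 276, giving log₂ n ≤ 5.0182 and n ≤ 32.406. The largest whole number is 32.

32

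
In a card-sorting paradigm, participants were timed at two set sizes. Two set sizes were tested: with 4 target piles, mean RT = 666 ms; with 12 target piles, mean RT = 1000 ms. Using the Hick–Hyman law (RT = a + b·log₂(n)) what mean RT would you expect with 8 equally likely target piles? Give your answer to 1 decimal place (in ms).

876.7 ms

Solve the two-equation system in a and b:
  b = (1000 − 666) / (log₂ 12 − log₂ 4) = 334 / (3.5850 − 2) = 210.731 ms/bit
  a = 666 − 210.731 × 2 = 244.539 ms
Then RT(8) = 244.539 + 210.731 × log₂ 8 = 244.539 + 210.731 × 3 ≈ 876.731 ms.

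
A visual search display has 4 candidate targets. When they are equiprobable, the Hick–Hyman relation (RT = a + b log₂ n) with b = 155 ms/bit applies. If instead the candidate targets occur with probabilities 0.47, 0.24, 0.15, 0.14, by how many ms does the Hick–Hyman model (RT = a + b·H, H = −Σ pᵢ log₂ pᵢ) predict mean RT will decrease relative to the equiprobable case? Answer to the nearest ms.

29 ms

Equiprobable entropy H₀ = log₂ 4 = 2.0000 bits.
Skewed entropy H = −Σ pᵢ log₂ pᵢ = 1.8137 bits.
ΔRT = b·(H₀ − H) = 155 × 0.1863 = 28.87 ms.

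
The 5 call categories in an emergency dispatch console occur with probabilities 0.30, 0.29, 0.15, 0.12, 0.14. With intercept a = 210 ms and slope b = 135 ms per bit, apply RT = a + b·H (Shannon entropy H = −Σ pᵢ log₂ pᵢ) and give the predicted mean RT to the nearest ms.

509 ms

Entropy contributions −pᵢ log₂ pᵢ: 0.5211, 0.5179, 0.4105, 0.3671, 0.3971; sum H = 2.2137 bits.
RT = a + bH = 210 + 135·2.2137 = 508.85 ms.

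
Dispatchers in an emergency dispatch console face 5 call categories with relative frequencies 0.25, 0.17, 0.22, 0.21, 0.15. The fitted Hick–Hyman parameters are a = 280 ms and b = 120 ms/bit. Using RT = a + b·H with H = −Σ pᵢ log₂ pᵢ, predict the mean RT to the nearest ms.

556 ms

H = 0.25·log₂(1/0.25) + 0.17·log₂(1/0.17) + 0.22·log₂(1/0.22) + 0.21·log₂(1/0.21) + 0.15·log₂(1/0.15) = 2.2985 bits.
RT = 280 + 120 × 2.2985 = 555.82 ms.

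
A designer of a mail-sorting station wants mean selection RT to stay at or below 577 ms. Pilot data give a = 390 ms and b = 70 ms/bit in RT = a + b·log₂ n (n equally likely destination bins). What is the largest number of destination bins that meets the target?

Information budget: (577 − 390)/70 = 2.6714 bits, so n ≤ 2^2.6714 = 6.371 → at most 6.

6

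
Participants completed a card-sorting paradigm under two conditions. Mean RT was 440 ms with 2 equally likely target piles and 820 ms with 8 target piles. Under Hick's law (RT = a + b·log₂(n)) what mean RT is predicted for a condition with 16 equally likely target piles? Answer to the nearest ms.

1010 ms

RT is linear in log₂ n, so two points fix the line:
  b = (820 − 440) / (log₂ 8 − log₂ 2) = 380 / (3 − 1) = 190 ms/bit
  a = 440 − 190 × 1 = 250 ms
Then RT(16) = 250 + 190 × log₂ 16 = 250 + 190 × 4 ≈ 1010.000 ms.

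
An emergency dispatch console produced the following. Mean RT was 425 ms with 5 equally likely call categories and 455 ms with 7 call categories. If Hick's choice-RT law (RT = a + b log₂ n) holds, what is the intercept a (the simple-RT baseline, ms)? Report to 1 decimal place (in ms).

281.5 ms

The slope on a log₂ axis is (455 − 425) / (2.8074 − 2.3219) = 61.801 ms/bit.
Intercept: a = 425 − 61.801·log₂(5) = 281.502 ms.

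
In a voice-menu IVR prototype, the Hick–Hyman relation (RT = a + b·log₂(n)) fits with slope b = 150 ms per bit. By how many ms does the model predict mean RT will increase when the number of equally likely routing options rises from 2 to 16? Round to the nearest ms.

The intercept a cancels: ΔRT = b·(log₂ n₂ − log₂ n₁) = b·log₂(n₂/n₁).
log₂(16) − log₂(2) = log₂(16/2) = log₂(8) = 3.
ΔRT = 150 × 3.0000 = 450.000 ms.

450 ms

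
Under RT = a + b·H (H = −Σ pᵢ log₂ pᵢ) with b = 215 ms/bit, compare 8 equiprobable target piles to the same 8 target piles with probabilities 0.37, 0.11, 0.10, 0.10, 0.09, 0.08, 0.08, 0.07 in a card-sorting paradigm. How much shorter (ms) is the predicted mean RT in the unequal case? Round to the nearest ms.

62 ms

The RT saving is b·ΔH. Equiprobable H₀ = log₂(8) = 3.0000 bits; with the given probabilities H = 2.7096 bits.
b·(H₀ − H) = 215 × (3.0000 − 2.7096) = 62.43 ms.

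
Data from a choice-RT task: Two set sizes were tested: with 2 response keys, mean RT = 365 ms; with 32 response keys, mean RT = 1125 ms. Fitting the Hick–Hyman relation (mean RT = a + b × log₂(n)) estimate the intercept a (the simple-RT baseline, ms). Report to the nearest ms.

175 ms

Slope: b = (1125 − 365) / (log₂ 32 − log₂ 2) = 760/4.0000 = 190 ms/bit.
a = RT₁ − b·log₂ n₁ = 365 − 190 × 1 = 175.000 ms.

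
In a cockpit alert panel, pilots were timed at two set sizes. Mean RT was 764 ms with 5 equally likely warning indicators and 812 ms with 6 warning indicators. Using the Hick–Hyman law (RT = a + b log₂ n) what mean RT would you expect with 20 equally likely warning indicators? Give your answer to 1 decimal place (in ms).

1129.0 ms

Solve the two-equation system in a and b:
  b = (812 − 764) / (log₂ 6 − log₂ 5) = 48 / (2.5850 − 2.3219) = 182.486 ms/bit
  a = 764 − 182.486 × 2.3219 = 340.281 ms
Then RT(20) = 340.281 + 182.486 × log₂ 20 = 340.281 + 182.486 × 4.3219 ≈ 1128.971 ms.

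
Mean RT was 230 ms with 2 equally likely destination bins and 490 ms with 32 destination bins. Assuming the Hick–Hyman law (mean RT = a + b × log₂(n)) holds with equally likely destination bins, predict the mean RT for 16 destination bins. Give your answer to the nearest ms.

425 ms

RT is linear in log₂ n, so two points fix the line:
  b = (490 − 230) / (log₂ 32 − log₂ 2) = 260 / (5 − 1) = 65 ms/bit
  a = 230 − 65 × 1 = 165 ms
Then RT(16) = 165 + 65 × log₂ 16 = 165 + 65 × 4 ≈ 425.000 ms.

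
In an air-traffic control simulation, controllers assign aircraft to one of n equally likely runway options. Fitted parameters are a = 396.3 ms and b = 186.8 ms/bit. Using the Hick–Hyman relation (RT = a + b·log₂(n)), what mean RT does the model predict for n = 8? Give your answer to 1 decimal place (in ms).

log₂(8) = 3 bits, so RT = 396.3 + 186.8 × 3 ≈ 956.700 ms.

956.7 ms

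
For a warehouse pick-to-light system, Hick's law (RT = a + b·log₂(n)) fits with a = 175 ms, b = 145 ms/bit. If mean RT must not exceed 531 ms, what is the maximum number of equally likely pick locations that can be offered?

5

Set 175 + 145·log₂ n ≤ 531 → log₂ n ≤ (531 − 175)/145 = 2.4552.
So n ≤ 2^2.4552 = 5.484; the largest integer n is 5.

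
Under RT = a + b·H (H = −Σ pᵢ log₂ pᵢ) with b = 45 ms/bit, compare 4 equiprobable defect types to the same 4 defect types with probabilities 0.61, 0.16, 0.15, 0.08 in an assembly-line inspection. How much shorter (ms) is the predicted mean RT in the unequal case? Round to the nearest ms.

The RT saving is b·ΔH. Equiprobable H₀ = log₂(4) = 2.0000 bits; with the given probabilities H = 1.5601 bits.
b·(H₀ − H) = 45 × (2.0000 − 1.5601) = 19.80 ms.

20 ms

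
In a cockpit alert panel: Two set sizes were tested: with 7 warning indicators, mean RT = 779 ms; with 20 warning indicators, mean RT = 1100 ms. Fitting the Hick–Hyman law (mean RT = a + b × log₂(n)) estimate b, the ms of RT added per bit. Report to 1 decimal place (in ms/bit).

b = (RT₂ − RT₁)/(log₂ n₂ − log₂ n₁) = (1100 − 779)/(4.3219 − 2.8074) = 211.941 ms/bit.

211.9 ms/bit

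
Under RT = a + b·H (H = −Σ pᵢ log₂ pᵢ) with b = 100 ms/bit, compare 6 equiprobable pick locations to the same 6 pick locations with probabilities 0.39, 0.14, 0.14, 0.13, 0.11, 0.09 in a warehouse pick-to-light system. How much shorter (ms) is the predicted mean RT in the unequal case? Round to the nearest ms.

22 ms

Equiprobable entropy H₀ = log₂ 6 = 2.5850 bits.
Skewed entropy H = −Σ pᵢ log₂ pᵢ = 2.3696 bits.
ΔRT = b·(H₀ − H) = 100 × 0.2154 = 21.54 ms.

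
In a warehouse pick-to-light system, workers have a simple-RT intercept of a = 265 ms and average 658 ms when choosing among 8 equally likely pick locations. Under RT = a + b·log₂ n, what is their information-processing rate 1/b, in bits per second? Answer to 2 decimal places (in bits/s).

b = (658 − 265)/log₂ 8 = 393/3 = 131.000 ms per bit = 0.13100 s/bit; the reciprocal is 7.634 bits/s.

7.63 bits/s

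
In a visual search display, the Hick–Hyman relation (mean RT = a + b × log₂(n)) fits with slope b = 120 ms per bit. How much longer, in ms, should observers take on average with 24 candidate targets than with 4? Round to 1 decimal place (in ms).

ΔRT = (a + b log₂ n₂) − (a + b log₂ n₁) = b·(log₂ n₂ − log₂ n₁).
log₂(24) − log₂(4) = 4.5850 − 2 = 2.5850.
ΔRT = 120 × 2.5850 = 310.196 ms.

310.2 ms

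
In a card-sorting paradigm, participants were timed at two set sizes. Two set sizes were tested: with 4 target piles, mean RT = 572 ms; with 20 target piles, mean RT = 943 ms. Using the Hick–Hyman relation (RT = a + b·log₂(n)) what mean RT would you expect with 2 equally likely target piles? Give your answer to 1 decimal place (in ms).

Fit slope and intercept:
  b = (943 − 572) / (log₂ 20 − log₂ 4) = 371 / (4.3219 − 2) = 159.781 ms/bit
  a = 572 − 159.781 × 2 = 252.438 ms
Then RT(2) = 252.438 + 159.781 × log₂ 2 = 252.438 + 159.781 × 1 ≈ 412.219 ms.

412.2 ms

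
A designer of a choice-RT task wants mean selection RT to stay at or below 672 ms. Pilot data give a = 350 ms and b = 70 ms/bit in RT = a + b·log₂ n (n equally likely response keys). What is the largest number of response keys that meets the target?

24

Information budget: (672 − 350)/70 = 4.6000 bits, so n ≤ 2^4.6000 = 24.251 → at most 24.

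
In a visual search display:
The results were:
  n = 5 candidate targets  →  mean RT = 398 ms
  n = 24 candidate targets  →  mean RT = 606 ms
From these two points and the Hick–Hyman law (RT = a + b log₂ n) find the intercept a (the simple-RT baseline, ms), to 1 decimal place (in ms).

The slope on a log₂ axis is (606 − 398) / (4.5850 − 2.3219) = 91.912 ms/bit.
Intercept: a = 398 − 91.912·log₂(5) = 184.587 ms.

184.6 ms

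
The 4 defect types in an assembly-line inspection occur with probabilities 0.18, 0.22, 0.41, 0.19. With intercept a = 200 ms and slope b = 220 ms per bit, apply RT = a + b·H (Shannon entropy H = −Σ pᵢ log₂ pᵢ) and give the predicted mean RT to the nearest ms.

H = 0.18·log₂(1/0.18) + 0.22·log₂(1/0.22) + 0.41·log₂(1/0.41) + 0.19·log₂(1/0.19) = 1.9085 bits.
RT = 200 + 220 × 1.9085 = 619.87 ms.

620 ms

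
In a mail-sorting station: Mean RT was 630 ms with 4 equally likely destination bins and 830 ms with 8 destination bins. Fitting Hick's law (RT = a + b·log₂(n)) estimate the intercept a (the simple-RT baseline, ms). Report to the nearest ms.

230 ms

b = (RT₂ − RT₁)/(log₂ n₂ − log₂ n₁) = (830 − 630)/(3 − 2) = 200 ms/bit.
Intercept: a = 630 − 200·log₂(4) = 230.000 ms.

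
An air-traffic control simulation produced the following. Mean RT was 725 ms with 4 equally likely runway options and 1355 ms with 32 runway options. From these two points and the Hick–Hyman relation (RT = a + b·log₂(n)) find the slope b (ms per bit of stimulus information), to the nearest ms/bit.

210 ms/bit

Slope: b = (1355 − 725) / (log₂ 32 − log₂ 4) = 630/3.0000 = 210 ms/bit.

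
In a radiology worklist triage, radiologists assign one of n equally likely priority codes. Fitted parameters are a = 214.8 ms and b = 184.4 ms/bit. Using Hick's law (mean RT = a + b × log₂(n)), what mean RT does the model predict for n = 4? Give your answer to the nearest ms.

log₂(4) = 2 bits, so RT = 214.8 + 184.4 × 2 ≈ 583.600 ms.

584 ms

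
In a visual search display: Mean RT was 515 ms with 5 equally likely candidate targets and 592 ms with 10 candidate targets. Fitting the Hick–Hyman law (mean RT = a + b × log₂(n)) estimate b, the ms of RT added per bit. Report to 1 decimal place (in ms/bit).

77.0 ms/bit

Slope: b = (592 − 515) / (log₂ 10 − log₂ 5) = 77/1.0000 = 77.000 ms/bit.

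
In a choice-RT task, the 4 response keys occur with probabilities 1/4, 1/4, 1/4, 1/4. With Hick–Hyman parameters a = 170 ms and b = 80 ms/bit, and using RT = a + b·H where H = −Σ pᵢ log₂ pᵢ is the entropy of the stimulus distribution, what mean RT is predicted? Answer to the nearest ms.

H = −Σ pᵢ log₂ pᵢ = 0.25·2 + 0.25·2 + 0.25·2 + 0.25·2 = 2.000 bits.
RT = 170 + 80 × 2.000 = 330.00 ms.

330 ms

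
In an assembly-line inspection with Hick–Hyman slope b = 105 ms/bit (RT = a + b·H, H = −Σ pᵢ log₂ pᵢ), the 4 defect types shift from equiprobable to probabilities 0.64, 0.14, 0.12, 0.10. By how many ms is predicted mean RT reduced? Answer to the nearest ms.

Equiprobable entropy H₀ = log₂ 4 = 2.0000 bits.
Skewed entropy H = −Σ pᵢ log₂ pᵢ = 1.5084 bits.
ΔRT = b·(H₀ − H) = 105 × 0.4916 = 51.61 ms.

52 ms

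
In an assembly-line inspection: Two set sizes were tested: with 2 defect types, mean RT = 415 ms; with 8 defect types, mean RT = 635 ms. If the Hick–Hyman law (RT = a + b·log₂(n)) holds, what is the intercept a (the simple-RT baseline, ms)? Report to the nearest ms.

The slope on a log₂ axis is (635 − 415) / (3 − 1) = 110 ms/bit.
Intercept: a = 415 − 110·log₂(2) = 305.000 ms.

305 ms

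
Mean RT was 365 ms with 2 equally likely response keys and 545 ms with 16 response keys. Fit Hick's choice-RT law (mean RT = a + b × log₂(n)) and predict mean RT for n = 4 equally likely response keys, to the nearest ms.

425 ms

Solve the two-equation system in a and b:
  b = (545 − 365) / (log₂ 16 − log₂ 2) = 180 / (4 − 1) = 60 ms/bit
  a = 365 − 60 × 1 = 305 ms
Then RT(4) = 305 + 60 × log₂ 4 = 305 + 60 × 2 ≈ 425.000 ms.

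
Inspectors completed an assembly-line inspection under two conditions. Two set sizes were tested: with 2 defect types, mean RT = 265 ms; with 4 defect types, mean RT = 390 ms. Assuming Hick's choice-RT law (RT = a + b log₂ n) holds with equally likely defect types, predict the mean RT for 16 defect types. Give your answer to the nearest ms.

640 ms

Solve the two-equation system in a and b:
  b = (390 − 265) / (log₂ 4 − log₂ 2) = 125 / (2 − 1) = 125 ms/bit
  a = 265 − 125 × 1 = 140 ms
Then RT(16) = 140 + 125 × log₂ 16 = 140 + 125 × 4 ≈ 640.000 ms.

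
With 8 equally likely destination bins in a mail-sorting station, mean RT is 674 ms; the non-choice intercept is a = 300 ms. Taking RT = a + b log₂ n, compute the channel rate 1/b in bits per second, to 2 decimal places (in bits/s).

Choice component = 674 − 300 = 374 ms over log₂(8) = 3 bits.
b = 374 / 3 = 124.667 ms/bit, so 1/b = 8.021 bits/s.

8.02 bits/s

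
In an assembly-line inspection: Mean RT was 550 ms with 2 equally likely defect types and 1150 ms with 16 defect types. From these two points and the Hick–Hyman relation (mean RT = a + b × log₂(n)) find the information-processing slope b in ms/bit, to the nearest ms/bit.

200 ms/bit

The slope on a log₂ axis is (1150 − 550) / (4 − 1) = 200 ms/bit.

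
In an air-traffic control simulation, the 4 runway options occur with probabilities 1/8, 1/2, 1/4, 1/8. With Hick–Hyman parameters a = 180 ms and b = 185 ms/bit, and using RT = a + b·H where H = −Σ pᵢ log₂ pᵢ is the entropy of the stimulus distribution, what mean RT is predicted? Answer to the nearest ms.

H = −Σ pᵢ log₂ pᵢ = 0.125·3 + 0.5·1 + 0.25·2 + 0.125·3 = 1.750 bits.
RT = 180 + 185 × 1.750 = 503.75 ms.

504 ms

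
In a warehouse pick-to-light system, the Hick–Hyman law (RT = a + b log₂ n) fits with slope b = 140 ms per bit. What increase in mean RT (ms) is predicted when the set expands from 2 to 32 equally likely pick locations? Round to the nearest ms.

The intercept a cancels: ΔRT = b·(log₂ n₂ − log₂ n₁) = b·log₂(n₂/n₁).
log₂(32) − log₂(2) = log₂(32/2) = log₂(16) = 4.
ΔRT = 140 × 4.0000 = 560.000 ms.

560 ms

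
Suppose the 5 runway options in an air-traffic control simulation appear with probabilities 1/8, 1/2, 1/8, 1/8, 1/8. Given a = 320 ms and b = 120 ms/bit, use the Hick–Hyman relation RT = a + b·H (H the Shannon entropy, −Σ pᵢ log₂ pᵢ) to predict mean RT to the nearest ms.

560 ms

Each term −pᵢ log₂ pᵢ: 0.125·3 + 0.5·1 + 0.125·3 + 0.125·3 + 0.125·3; summed, H = 2.000 bits.
Mean RT = a + bH = 320 + 120·2.000 = 560.00 ms.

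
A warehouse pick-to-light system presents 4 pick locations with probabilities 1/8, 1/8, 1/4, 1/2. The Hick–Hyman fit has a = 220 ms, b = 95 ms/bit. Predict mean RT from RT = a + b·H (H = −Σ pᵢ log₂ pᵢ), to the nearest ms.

386 ms

Each term −pᵢ log₂ pᵢ: 0.125·3 + 0.125·3 + 0.25·2 + 0.5·1; summed, H = 1.750 bits.
Mean RT = a + bH = 220 + 95·1.750 = 386.25 ms.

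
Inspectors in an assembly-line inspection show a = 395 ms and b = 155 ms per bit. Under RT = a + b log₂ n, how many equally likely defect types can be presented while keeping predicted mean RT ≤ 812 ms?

Information budget: (812 − 395)/155 = 2.6903 bits, so n ≤ 2^2.6903 = 6.455 → at most 6.

6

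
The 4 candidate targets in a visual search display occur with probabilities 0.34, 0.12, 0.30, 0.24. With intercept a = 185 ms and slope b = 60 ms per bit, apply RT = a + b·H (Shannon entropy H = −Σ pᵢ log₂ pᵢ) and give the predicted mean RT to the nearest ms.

Entropy contributions −pᵢ log₂ pᵢ: 0.5292, 0.3671, 0.5211, 0.4941; sum H = 1.9115 bits.
RT = a + bH = 185 + 60·1.9115 = 299.69 ms.

300 ms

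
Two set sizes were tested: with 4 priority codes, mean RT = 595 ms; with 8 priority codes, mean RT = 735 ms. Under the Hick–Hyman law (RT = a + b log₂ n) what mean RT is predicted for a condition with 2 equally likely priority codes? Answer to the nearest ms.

455 ms

Fit slope and intercept:
  b = (735 − 595) / (log₂ 8 − log₂ 4) = 140 / (3 − 2) = 140 ms/bit
  a = 595 − 140 × 2 = 315 ms
Then RT(2) = 315 + 140 × log₂ 2 = 315 + 140 × 1 ≈ 455.000 ms.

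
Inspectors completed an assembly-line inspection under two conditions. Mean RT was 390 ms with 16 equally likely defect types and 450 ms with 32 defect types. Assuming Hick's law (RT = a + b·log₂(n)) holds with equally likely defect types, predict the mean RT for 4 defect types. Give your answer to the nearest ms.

RT is linear in log₂ n, so two points fix the line:
  b = (450 − 390) / (log₂ 32 − log₂ 16) = 60 / (5 − 4) = 60 ms/bit
  a = 390 − 60 × 4 = 150 ms
Then RT(4) = 150 + 60 × log₂ 4 = 150 + 60 × 2 ≈ 270.000 ms.

270 ms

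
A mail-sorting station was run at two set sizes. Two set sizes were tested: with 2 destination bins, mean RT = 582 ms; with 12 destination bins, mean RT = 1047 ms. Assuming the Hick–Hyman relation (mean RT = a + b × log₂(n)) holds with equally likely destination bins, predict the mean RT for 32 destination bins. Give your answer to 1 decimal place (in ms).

1301.5 ms

With log₂ n on the abscissa the relation is linear; from the two conditions:
  b = (1047 − 582) / (log₂ 12 − log₂ 2) = 465 / (3.5850 − 1) = 179.887 ms/bit
  a = 582 − 179.887 × 1 = 402.113 ms
Then RT(32) = 402.113 + 179.887 × log₂ 32 = 402.113 + 179.887 × 5 ≈ 1301.546 ms.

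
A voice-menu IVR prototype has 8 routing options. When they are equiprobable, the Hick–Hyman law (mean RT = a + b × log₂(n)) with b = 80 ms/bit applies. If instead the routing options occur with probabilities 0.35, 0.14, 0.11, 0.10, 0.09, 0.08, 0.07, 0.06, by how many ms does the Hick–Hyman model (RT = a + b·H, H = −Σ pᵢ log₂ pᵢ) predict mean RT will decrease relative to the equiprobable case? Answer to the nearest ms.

22 ms

The RT saving is b·ΔH. Equiprobable H₀ = log₂(8) = 3.0000 bits; with the given probabilities H = 2.7259 bits.
b·(H₀ − H) = 80 × (3.0000 − 2.7259) = 21.92 ms.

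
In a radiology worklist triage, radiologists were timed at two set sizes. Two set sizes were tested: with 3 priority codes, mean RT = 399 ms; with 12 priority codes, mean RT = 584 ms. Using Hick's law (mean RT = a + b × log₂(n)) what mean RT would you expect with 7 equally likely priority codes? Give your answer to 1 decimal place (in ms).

Solve the two-equation system in a and b:
  b = (584 − 399) / (log₂ 12 − log₂ 3) = 185 / (3.5850 − 1.5850) = 92.500 ms/bit
  a = 399 − 92.500 × 1.5850 = 252.391 ms
Then RT(7) = 252.391 + 92.500 × log₂ 7 = 252.391 + 92.500 × 2.8074 ≈ 512.071 ms.

512.1 ms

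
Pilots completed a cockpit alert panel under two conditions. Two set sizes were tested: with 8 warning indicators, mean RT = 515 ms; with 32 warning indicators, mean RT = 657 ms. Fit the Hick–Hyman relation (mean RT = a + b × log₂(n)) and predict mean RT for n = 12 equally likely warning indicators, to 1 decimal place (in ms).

RT is linear in log₂ n, so two points fix the line:
  b = (657 − 515) / (log₂ 32 − log₂ 8) = 142 / (5 − 3) = 71.000 ms/bit
  a = 515 − 71.000 × 3 = 302.000 ms
Then RT(12) = 302.000 + 71.000 × log₂ 12 = 302.000 + 71.000 × 3.5850 ≈ 556.532 ms.

556.5 ms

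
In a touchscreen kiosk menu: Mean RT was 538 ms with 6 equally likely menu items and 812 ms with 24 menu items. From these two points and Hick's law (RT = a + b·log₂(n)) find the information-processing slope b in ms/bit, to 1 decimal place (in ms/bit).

137.0 ms/bit

Slope: b = (812 − 538) / (log₂ 24 − log₂ 6) = 274/2.0000 = 137.000 ms/bit.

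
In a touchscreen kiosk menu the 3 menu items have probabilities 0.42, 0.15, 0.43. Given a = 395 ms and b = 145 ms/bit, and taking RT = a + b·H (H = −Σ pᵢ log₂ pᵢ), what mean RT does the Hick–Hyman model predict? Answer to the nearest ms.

607 ms

Entropy contributions −pᵢ log₂ pᵢ: 0.5256, 0.4105, 0.5236; sum H = 1.4598 bits.
RT = a + bH = 395 + 145·1.4598 = 606.66 ms.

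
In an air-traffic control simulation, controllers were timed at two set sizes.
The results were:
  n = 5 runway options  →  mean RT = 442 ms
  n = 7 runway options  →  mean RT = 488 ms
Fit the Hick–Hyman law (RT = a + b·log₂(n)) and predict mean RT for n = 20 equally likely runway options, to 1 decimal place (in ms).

631.5 ms

Solve the two-equation system in a and b:
  b = (488 − 442) / (log₂ 7 − log₂ 5) = 46 / (2.8074 − 2.3219) = 94.762 ms/bit
  a = 442 − 94.762 × 2.3219 = 221.970 ms
Then RT(20) = 221.970 + 94.762 × log₂ 20 = 221.970 + 94.762 × 4.3219 ≈ 631.524 ms.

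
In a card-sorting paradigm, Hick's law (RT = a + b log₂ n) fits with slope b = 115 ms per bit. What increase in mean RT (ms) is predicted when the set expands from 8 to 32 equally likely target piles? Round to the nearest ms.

ΔRT = (a + b log₂ n₂) − (a + b log₂ n₁) = b·(log₂ n₂ − log₂ n₁).
log₂(32) − log₂(8) = log₂(32/8) = log₂(4) = 2.
ΔRT = 115 × 2.0000 = 230.000 ms.

230 ms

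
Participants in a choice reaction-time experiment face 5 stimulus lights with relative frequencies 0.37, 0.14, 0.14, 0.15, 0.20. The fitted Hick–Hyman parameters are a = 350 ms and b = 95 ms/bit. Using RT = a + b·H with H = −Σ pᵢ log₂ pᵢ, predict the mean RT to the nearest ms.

H = 0.37·log₂(1/0.37) + 0.14·log₂(1/0.14) + 0.14·log₂(1/0.14) + 0.15·log₂(1/0.15) + 0.20·log₂(1/0.20) = 2.1999 bits.
RT = 350 + 95 × 2.1999 = 558.99 ms.

559 ms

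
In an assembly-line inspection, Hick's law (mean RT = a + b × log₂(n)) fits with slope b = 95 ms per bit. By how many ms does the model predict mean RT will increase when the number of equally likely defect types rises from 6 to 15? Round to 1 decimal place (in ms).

125.6 ms

The intercept a cancels: ΔRT = b·(log₂ n₂ − log₂ n₁) = b·log₂(n₂/n₁).
log₂(15) − log₂(6) = 3.9069 − 2.5850 = 1.3219.
ΔRT = 95 × 1.3219 = 125.583 ms.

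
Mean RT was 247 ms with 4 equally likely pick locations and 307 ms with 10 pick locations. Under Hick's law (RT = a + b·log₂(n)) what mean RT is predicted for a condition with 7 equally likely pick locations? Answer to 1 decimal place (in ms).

With log₂ n on the abscissa the relation is linear; from the two conditions:
  b = (307 − 247) / (log₂ 10 − log₂ 4) = 60 / (3.3219 − 2) = 45.388 ms/bit
  a = 247 − 45.388 × 2 = 156.224 ms
Then RT(7) = 156.224 + 45.388 × log₂ 7 = 156.224 + 45.388 × 2.8074 ≈ 283.644 ms.

283.6 ms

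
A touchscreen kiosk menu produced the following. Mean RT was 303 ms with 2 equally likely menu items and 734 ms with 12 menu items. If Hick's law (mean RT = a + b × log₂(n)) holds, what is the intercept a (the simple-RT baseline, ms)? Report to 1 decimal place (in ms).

136.3 ms

Slope: b = (734 − 303) / (log₂ 12 − log₂ 2) = 431/2.5850 = 166.734 ms/bit.
a = RT₁ − b·log₂ n₁ = 303 − 166.734 × 1 = 136.266 ms.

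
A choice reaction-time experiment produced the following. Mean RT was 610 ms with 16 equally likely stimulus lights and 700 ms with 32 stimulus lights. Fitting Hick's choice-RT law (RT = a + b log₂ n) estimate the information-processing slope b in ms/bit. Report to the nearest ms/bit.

90 ms/bit

Slope: b = (700 − 610) / (log₂ 32 − log₂ 16) = 90/1.0000 = 90 ms/bit.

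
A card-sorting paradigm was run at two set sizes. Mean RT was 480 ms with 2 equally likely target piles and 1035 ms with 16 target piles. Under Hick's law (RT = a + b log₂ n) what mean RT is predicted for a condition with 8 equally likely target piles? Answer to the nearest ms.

RT is linear in log₂ n, so two points fix the line:
  b = (1035 − 480) / (log₂ 16 − log₂ 2) = 555 / (4 − 1) = 185 ms/bit
  a = 480 − 185 × 1 = 295 ms
Then RT(8) = 295 + 185 × log₂ 8 = 295 + 185 × 3 ≈ 850.000 ms.

850 ms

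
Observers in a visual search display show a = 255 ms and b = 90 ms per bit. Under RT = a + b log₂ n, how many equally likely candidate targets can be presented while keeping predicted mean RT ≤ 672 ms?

24

Set 255 + 90·log₂ n ≤ 672 → log₂ n ≤ (672 − 255)/90 = 4.6333.
So n ≤ 2^4.6333 = 24.818; the largest integer n is 24.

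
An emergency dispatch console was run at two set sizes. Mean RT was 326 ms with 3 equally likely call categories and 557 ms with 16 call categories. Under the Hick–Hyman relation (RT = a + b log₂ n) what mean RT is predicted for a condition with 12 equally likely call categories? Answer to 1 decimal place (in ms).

RT is linear in log₂ n, so two points fix the line:
  b = (557 − 326) / (log₂ 16 − log₂ 3) = 231 / (4 − 1.5850) = 95.651 ms/bit
  a = 326 − 95.651 × 1.5850 = 174.397 ms
Then RT(12) = 174.397 + 95.651 × log₂ 12 = 174.397 + 95.651 × 3.5850 ≈ 517.301 ms.

517.3 ms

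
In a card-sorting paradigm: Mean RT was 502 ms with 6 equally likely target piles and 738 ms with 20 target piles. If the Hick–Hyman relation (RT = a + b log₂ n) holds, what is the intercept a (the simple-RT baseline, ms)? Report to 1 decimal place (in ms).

150.8 ms

Slope: b = (738 − 502) / (log₂ 20 − log₂ 6) = 236/1.7370 = 135.869 ms/bit.
a = RT₁ − b·log₂ n₁ = 502 − 135.869 × 2.5850 = 150.783 ms.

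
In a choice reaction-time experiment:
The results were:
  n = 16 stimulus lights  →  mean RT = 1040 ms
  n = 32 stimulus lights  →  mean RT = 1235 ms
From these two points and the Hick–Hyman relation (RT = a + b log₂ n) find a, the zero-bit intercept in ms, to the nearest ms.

b = (RT₂ − RT₁)/(log₂ n₂ − log₂ n₁) = (1235 − 1040)/(5 − 4) = 195 ms/bit.
Intercept: a = 1040 − 195·log₂(16) = 260.000 ms.

260 ms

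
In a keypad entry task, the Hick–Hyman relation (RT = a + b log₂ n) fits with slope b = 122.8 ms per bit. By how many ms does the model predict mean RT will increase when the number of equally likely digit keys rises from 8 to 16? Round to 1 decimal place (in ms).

The intercept a cancels: ΔRT = b·(log₂ n₂ − log₂ n₁) = b·log₂(n₂/n₁).
log₂(16) − log₂(8) = log₂(16/8) = log₂(2) = 1.
ΔRT = 122.8 × 1.0000 = 122.800 ms.

122.8 ms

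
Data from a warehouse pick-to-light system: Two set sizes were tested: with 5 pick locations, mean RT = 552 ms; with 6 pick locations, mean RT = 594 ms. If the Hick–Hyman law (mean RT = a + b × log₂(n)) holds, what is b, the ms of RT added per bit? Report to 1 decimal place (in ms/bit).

The slope on a log₂ axis is (594 − 552) / (2.5850 − 2.3219) = 159.675 ms/bit.

159.7 ms/bit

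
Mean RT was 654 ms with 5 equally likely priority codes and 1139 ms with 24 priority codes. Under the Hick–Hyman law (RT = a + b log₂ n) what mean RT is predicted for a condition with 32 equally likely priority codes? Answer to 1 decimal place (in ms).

RT is linear in log₂ n, so two points fix the line:
  b = (1139 − 654) / (log₂ 24 − log₂ 5) = 485 / (4.5850 − 2.3219) = 214.314 ms/bit
  a = 654 − 214.314 × 2.3219 = 156.378 ms
Then RT(32) = 156.378 + 214.314 × log₂ 32 = 156.378 + 214.314 × 5 ≈ 1227.948 ms.

1227.9 ms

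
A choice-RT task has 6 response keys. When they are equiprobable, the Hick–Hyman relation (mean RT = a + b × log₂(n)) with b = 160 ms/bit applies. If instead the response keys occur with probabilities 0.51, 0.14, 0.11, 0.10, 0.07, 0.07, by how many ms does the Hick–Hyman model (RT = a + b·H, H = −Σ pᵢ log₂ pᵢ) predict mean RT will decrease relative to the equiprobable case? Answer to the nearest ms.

The RT saving is b·ΔH. Equiprobable H₀ = log₂(6) = 2.5850 bits; with the given probabilities H = 2.1121 bits.
b·(H₀ − H) = 160 × (2.5850 − 2.1121) = 75.65 ms.

76 ms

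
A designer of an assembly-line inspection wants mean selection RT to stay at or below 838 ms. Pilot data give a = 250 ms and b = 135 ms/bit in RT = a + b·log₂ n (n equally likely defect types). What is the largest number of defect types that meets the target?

Set 250 + 135·log₂ n ≤ 838 → log₂ n ≤ (838 − 250)/135 = 4.3556.
So n ≤ 2^4.3556 = 20.472; the largest integer n is 20.

20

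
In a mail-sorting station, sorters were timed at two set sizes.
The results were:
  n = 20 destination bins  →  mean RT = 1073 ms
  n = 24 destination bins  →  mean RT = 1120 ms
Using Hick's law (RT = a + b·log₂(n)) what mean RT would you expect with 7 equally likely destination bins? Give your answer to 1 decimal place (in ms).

RT is linear in log₂ n, so two points fix the line:
  b = (1120 − 1073) / (log₂ 24 − log₂ 20) = 47 / (4.5850 − 4.3219) = 178.684 ms/bit
  a = 1073 − 178.684 × 4.3219 = 300.741 ms
Then RT(7) = 300.741 + 178.684 × log₂ 7 = 300.741 + 178.684 × 2.8074 ≈ 802.370 ms.

802.4 ms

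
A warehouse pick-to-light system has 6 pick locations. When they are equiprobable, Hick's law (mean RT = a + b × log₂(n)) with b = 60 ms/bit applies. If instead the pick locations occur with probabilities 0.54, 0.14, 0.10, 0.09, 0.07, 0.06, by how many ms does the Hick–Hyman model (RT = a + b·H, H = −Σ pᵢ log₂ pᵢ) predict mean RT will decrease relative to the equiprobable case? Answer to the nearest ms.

The RT saving is b·ΔH. Equiprobable H₀ = log₂(6) = 2.5850 bits; with the given probabilities H = 2.0341 bits.
b·(H₀ − H) = 60 × (2.5850 − 2.0341) = 33.05 ms.

33 ms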